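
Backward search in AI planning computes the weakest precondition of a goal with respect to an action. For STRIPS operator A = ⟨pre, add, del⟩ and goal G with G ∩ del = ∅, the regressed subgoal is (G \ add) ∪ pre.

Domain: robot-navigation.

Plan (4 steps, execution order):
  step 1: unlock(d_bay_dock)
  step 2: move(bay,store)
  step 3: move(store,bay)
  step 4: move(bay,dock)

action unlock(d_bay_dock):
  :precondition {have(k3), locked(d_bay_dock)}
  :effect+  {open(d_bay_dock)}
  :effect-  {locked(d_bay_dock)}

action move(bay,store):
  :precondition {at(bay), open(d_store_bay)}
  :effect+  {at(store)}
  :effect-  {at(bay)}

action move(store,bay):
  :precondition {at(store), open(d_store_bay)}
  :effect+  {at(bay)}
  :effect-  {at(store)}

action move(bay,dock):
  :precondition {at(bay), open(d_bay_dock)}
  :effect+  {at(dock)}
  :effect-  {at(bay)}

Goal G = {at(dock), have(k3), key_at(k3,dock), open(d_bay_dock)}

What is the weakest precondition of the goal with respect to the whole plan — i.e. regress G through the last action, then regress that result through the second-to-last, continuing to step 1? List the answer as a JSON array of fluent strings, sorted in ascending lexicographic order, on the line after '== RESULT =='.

Work backward from the goal:
  through step 4 (move(bay,dock)): drop {at(dock)}, keep {have(k3), key_at(k3,dock), open(d_bay_dock)}, require {at(bay), open(d_bay_dock)}
    → {at(bay), have(k3), key_at(k3,dock), open(d_bay_dock)}
  through step 3 (move(store,bay)): drop {at(bay)}, keep {have(k3), key_at(k3,dock), open(d_bay_dock)}, require {at(store), open(d_store_bay)}
    → {at(store), have(k3), key_at(k3,dock), open(d_bay_dock), open(d_store_bay)}
  through step 2 (move(bay,store)): drop {at(store)}, keep {have(k3), key_at(k3,dock), open(d_bay_dock), open(d_store_bay)}, require {at(bay), open(d_store_bay)}
    → {at(bay), have(k3), key_at(k3,dock), open(d_bay_dock), open(d_store_bay)}
  through step 1 (unlock(d_bay_dock)): drop {open(d_bay_dock)}, keep {at(bay), have(k3), key_at(k3,dock), open(d_store_bay)}, require {have(k3), locked(d_bay_dock)}
    → {at(bay), have(k3), key_at(k3,dock), locked(d_bay_dock), open(d_store_bay)}

== RESULT ==
["at(bay)", "have(k3)", "key_at(k3,dock)", "locked(d_bay_dock)", "open(d_store_bay)"]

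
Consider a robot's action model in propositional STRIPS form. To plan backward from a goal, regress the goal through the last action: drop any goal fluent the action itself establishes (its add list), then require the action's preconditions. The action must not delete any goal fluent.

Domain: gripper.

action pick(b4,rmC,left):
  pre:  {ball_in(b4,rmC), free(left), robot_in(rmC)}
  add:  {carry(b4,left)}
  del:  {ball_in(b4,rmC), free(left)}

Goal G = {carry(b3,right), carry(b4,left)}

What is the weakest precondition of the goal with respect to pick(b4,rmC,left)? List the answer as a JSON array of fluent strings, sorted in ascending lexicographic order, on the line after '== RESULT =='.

Regress:
  G ∩ del = {}  (empty — regression defined)
  G \ add = {carry(b3,right), carry(b4,left)} \ {carry(b4,left)} = {carry(b3,right)}
  ∪ pre   = {carry(b3,right)} ∪ {ball_in(b4,rmC), free(left), robot_in(rmC)}
          = {ball_in(b4,rmC), carry(b3,right), free(left), robot_in(rmC)}

== RESULT ==
["ball_in(b4,rmC)", "carry(b3,right)", "free(left)", "robot_in(rmC)"]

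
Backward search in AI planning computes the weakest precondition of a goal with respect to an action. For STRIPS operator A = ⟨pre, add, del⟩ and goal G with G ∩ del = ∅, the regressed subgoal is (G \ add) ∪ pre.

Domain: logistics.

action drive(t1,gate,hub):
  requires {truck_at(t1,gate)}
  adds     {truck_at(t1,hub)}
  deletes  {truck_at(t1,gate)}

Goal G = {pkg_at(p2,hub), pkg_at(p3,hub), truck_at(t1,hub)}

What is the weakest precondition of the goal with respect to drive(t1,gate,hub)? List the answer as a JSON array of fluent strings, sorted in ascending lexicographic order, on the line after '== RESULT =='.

Compute (G \ add) ∪ pre:
  G ∩ del = {}  (empty — regression defined)
  G \ add = {pkg_at(p2,hub), pkg_at(p3,hub), truck_at(t1,hub)} \ {truck_at(t1,hub)} = {pkg_at(p2,hub), pkg_at(p3,hub)}
  ∪ pre   = {pkg_at(p2,hub), pkg_at(p3,hub)} ∪ {truck_at(t1,gate)}
          = {pkg_at(p2,hub), pkg_at(p3,hub), truck_at(t1,gate)}

== RESULT ==
["pkg_at(p2,hub)", "pkg_at(p3,hub)", "truck_at(t1,gate)"]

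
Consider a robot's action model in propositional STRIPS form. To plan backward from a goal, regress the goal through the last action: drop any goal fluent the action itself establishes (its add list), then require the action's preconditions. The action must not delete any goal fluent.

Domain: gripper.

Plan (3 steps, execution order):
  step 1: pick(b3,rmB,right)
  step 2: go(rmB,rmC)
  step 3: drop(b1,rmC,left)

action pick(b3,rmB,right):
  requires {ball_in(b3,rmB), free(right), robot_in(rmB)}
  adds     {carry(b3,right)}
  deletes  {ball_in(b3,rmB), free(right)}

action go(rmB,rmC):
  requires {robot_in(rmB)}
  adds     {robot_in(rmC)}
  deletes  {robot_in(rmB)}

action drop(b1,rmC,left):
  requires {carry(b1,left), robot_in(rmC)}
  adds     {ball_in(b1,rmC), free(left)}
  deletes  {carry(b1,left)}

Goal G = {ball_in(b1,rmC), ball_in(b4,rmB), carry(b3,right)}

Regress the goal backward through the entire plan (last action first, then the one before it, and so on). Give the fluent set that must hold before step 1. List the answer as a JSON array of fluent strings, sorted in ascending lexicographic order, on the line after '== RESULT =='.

Work backward from the goal:
  through step 3 (drop(b1,rmC,left)): drop {ball_in(b1,rmC)}, keep {ball_in(b4,rmB), carry(b3,right)}, require {carry(b1,left), robot_in(rmC)}
    → {ball_in(b4,rmB), carry(b1,left), carry(b3,right), robot_in(rmC)}
  through step 2 (go(rmB,rmC)): drop {robot_in(rmC)}, keep {ball_in(b4,rmB), carry(b1,left), carry(b3,right)}, require {robot_in(rmB)}
    → {ball_in(b4,rmB), carry(b1,left), carry(b3,right), robot_in(rmB)}
  through step 1 (pick(b3,rmB,right)): drop {carry(b3,right)}, keep {ball_in(b4,rmB), carry(b1,left), robot_in(rmB)}, require {ball_in(b3,rmB), free(right), robot_in(rmB)}
    → {ball_in(b3,rmB), ball_in(b4,rmB), carry(b1,left), free(right), robot_in(rmB)}

== RESULT ==
["ball_in(b3,rmB)", "ball_in(b4,rmB)", "carry(b1,left)", "free(right)", "robot_in(rmB)"]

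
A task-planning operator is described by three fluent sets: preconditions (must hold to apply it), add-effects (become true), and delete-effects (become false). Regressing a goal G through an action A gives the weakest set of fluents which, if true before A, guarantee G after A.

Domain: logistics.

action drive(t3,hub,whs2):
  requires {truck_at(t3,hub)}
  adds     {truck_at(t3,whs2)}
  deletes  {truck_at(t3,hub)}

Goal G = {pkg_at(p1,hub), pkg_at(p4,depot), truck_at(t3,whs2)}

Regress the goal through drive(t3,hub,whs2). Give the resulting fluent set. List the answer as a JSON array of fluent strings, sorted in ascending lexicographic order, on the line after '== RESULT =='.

Compute (G \ add) ∪ pre:
  G ∩ del = {}  (empty — regression defined)
  G \ add = {pkg_at(p1,hub), pkg_at(p4,depot), truck_at(t3,whs2)} \ {truck_at(t3,whs2)} = {pkg_at(p1,hub), pkg_at(p4,depot)}
  ∪ pre   = {pkg_at(p1,hub), pkg_at(p4,depot)} ∪ {truck_at(t3,hub)}
          = {pkg_at(p1,hub), pkg_at(p4,depot), truck_at(t3,hub)}

== RESULT ==
["pkg_at(p1,hub)", "pkg_at(p4,depot)", "truck_at(t3,hub)"]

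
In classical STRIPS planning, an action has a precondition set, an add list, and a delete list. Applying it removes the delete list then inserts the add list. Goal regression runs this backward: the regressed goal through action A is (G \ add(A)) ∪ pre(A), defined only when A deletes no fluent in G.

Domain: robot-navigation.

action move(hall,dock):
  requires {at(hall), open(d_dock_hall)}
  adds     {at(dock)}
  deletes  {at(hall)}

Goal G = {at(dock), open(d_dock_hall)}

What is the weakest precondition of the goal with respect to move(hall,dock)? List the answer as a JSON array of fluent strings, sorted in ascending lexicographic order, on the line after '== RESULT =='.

Compute (G \ add) ∪ pre:
  G ∩ del = {}  (empty — regression defined)
  G \ add = {at(dock), open(d_dock_hall)} \ {at(dock)} = {open(d_dock_hall)}
  ∪ pre   = {open(d_dock_hall)} ∪ {at(hall), open(d_dock_hall)}
          = {at(hall), open(d_dock_hall)}

== RESULT ==
["at(hall)", "open(d_dock_hall)"]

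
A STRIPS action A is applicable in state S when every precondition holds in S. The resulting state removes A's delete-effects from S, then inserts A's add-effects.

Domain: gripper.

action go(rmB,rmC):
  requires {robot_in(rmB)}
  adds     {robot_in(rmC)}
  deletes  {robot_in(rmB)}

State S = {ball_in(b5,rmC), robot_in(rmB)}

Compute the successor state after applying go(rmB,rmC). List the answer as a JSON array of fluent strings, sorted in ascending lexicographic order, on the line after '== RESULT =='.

Compute (S \ del) ∪ add:
  pre ⊆ S: {robot_in(rmB)} ⊆ S  — applicable
  S \ del = {ball_in(b5,rmC)}
  ∪ add   = {ball_in(b5,rmC), robot_in(rmC)}

== RESULT ==
["ball_in(b5,rmC)", "robot_in(rmC)"]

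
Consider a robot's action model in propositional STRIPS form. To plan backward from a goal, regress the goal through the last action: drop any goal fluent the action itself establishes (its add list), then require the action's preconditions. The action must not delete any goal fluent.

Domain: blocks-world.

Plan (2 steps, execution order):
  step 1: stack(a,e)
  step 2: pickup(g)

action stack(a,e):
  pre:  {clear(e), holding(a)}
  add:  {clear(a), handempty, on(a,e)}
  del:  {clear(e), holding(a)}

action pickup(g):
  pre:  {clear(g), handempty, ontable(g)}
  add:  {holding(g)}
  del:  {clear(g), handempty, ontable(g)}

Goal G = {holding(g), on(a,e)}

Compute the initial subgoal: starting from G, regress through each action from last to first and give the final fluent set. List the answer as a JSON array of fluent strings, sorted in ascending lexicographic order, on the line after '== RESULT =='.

Work backward from the goal:
  through step 2 (pickup(g)): drop {holding(g)}, keep {on(a,e)}, require {clear(g), handempty, ontable(g)}
    → {clear(g), handempty, on(a,e), ontable(g)}
  through step 1 (stack(a,e)): drop {handempty, on(a,e)}, keep {clear(g), ontable(g)}, require {clear(e), holding(a)}
    → {clear(e), clear(g), holding(a), ontable(g)}

== RESULT ==
["clear(e)", "clear(g)", "holding(a)", "ontable(g)"]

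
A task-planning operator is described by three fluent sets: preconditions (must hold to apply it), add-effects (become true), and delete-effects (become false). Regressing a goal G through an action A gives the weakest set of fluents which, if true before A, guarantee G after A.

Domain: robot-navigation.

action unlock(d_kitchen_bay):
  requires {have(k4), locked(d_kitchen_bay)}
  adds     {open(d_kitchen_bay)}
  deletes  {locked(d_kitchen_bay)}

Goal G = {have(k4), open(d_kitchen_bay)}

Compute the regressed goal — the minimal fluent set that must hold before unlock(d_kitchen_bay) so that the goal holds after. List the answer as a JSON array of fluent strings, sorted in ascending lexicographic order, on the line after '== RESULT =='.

Compute (G \ add) ∪ pre:
  G ∩ del = {}  (empty — regression defined)
  G \ add = {have(k4), open(d_kitchen_bay)} \ {open(d_kitchen_bay)} = {have(k4)}
  ∪ pre   = {have(k4)} ∪ {have(k4), locked(d_kitchen_bay)}
          = {have(k4), locked(d_kitchen_bay)}

== RESULT ==
["have(k4)", "locked(d_kitchen_bay)"]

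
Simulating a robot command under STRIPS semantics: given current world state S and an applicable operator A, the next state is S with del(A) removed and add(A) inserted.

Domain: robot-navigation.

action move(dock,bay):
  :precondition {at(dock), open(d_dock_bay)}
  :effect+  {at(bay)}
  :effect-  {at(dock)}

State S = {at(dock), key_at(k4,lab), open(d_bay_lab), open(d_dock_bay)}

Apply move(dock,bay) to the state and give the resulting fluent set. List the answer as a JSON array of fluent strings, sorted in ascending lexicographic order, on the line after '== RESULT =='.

Progress:
  pre ⊆ S: {at(dock), open(d_dock_bay)} ⊆ S  — applicable
  S \ del = {key_at(k4,lab), open(d_bay_lab), open(d_dock_bay)}
  ∪ add   = {at(bay), key_at(k4,lab), open(d_bay_lab), open(d_dock_bay)}

== RESULT ==
["at(bay)", "key_at(k4,lab)", "open(d_bay_lab)", "open(d_dock_bay)"]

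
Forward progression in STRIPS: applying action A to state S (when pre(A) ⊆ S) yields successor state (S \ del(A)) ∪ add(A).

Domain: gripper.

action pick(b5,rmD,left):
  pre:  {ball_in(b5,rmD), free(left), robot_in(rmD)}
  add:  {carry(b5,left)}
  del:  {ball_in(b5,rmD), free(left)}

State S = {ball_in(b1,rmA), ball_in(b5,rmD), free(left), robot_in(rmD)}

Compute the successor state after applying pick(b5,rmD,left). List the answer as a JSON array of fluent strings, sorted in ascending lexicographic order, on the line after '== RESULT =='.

Compute (S \ del) ∪ add:
  pre ⊆ S: {ball_in(b5,rmD), free(left), robot_in(rmD)} ⊆ S  — applicable
  S \ del = {ball_in(b1,rmA), robot_in(rmD)}
  ∪ add   = {ball_in(b1,rmA), carry(b5,left), robot_in(rmD)}

== RESULT ==
["ball_in(b1,rmA)", "carry(b5,left)", "robot_in(rmD)"]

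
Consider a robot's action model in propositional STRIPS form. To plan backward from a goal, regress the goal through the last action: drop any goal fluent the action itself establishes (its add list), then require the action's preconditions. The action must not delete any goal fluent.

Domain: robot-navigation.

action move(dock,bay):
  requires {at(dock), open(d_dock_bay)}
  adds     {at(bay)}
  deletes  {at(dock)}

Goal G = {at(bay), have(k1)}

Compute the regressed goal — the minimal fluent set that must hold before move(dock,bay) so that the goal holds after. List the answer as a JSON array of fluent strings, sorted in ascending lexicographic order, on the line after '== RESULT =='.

Compute (G \ add) ∪ pre:
  G ∩ del = {}  (empty — regression defined)
  G \ add = {at(bay), have(k1)} \ {at(bay)} = {have(k1)}
  ∪ pre   = {have(k1)} ∪ {at(dock), open(d_dock_bay)}
          = {at(dock), have(k1), open(d_dock_bay)}

== RESULT ==
["at(dock)", "have(k1)", "open(d_dock_bay)"]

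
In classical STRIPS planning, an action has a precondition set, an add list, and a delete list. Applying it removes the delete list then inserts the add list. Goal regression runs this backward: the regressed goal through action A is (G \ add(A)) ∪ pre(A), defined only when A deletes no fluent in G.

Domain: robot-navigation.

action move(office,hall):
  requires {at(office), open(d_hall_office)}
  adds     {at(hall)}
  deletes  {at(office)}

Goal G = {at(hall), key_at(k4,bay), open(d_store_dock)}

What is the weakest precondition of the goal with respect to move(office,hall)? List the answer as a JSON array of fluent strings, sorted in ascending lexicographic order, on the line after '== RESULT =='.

Regress:
  G ∩ del = {}  (empty — regression defined)
  G \ add = {at(hall), key_at(k4,bay), open(d_store_dock)} \ {at(hall)} = {key_at(k4,bay), open(d_store_dock)}
  ∪ pre   = {key_at(k4,bay), open(d_store_dock)} ∪ {at(office), open(d_hall_office)}
          = {at(office), key_at(k4,bay), open(d_hall_office), open(d_store_dock)}

== RESULT ==
["at(office)", "key_at(k4,bay)", "open(d_hall_office)", "open(d_store_dock)"]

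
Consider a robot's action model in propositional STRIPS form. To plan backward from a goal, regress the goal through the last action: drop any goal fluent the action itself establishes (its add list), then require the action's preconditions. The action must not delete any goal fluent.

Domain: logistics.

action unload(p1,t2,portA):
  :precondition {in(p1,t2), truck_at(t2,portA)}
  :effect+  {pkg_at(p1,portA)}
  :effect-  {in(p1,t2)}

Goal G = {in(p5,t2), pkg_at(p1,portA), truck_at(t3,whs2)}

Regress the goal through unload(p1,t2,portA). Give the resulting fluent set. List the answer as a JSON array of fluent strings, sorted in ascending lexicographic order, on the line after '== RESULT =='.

Regress:
  G ∩ del = {}  (empty — regression defined)
  G \ add = {in(p5,t2), pkg_at(p1,portA), truck_at(t3,whs2)} \ {pkg_at(p1,portA)} = {in(p5,t2), truck_at(t3,whs2)}
  ∪ pre   = {in(p5,t2), truck_at(t3,whs2)} ∪ {in(p1,t2), truck_at(t2,portA)}
          = {in(p1,t2), in(p5,t2), truck_at(t2,portA), truck_at(t3,whs2)}

== RESULT ==
["in(p1,t2)", "in(p5,t2)", "truck_at(t2,portA)", "truck_at(t3,whs2)"]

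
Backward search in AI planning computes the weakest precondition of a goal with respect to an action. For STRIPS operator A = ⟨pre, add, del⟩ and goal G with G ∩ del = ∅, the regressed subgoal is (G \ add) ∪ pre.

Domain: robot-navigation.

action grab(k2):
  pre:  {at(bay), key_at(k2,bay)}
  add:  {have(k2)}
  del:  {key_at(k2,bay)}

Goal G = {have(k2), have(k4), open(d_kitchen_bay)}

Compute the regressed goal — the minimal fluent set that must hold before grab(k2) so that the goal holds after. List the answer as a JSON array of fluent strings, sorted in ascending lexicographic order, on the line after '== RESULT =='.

Regress:
  G ∩ del = {}  (empty — regression defined)
  G \ add = {have(k2), have(k4), open(d_kitchen_bay)} \ {have(k2)} = {have(k4), open(d_kitchen_bay)}
  ∪ pre   = {have(k4), open(d_kitchen_bay)} ∪ {at(bay), key_at(k2,bay)}
          = {at(bay), have(k4), key_at(k2,bay), open(d_kitchen_bay)}

== RESULT ==
["at(bay)", "have(k4)", "key_at(k2,bay)", "open(d_kitchen_bay)"]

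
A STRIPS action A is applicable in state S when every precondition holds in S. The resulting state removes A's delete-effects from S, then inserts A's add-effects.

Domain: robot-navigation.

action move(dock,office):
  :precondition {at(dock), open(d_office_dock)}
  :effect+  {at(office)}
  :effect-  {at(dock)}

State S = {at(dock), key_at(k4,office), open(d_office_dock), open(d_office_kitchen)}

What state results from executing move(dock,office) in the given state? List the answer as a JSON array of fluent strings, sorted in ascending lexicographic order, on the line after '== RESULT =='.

Progress:
  pre ⊆ S: {at(dock), open(d_office_dock)} ⊆ S  — applicable
  S \ del = {key_at(k4,office), open(d_office_dock), open(d_office_kitchen)}
  ∪ add   = {at(office), key_at(k4,office), open(d_office_dock), open(d_office_kitchen)}

== RESULT ==
["at(office)", "key_at(k4,office)", "open(d_office_dock)", "open(d_office_kitchen)"]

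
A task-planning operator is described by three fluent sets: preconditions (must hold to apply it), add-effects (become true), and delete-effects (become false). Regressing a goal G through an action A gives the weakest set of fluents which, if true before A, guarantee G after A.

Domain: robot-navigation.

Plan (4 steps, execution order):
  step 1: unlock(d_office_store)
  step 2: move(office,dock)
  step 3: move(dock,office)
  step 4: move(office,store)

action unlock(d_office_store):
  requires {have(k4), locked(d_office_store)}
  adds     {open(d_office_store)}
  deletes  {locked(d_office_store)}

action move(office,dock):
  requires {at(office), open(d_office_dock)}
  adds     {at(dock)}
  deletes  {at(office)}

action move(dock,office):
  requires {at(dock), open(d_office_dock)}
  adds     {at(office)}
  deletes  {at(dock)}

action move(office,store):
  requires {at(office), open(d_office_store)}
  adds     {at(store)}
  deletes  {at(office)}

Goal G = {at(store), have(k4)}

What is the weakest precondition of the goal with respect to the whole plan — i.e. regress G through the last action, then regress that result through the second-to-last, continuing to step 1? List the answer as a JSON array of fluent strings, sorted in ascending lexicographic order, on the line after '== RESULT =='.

Regress step by step:
  through step 4 (move(office,store)): drop {at(store)}, keep {have(k4)}, require {at(office), open(d_office_store)}
    → {at(office), have(k4), open(d_office_store)}
  through step 3 (move(dock,office)): drop {at(office)}, keep {have(k4), open(d_office_store)}, require {at(dock), open(d_office_dock)}
    → {at(dock), have(k4), open(d_office_dock), open(d_office_store)}
  through step 2 (move(office,dock)): drop {at(dock)}, keep {have(k4), open(d_office_dock), open(d_office_store)}, require {at(office), open(d_office_dock)}
    → {at(office), have(k4), open(d_office_dock), open(d_office_store)}
  through step 1 (unlock(d_office_store)): drop {open(d_office_store)}, keep {at(office), have(k4), open(d_office_dock)}, require {have(k4), locked(d_office_store)}
    → {at(office), have(k4), locked(d_office_store), open(d_office_dock)}

== RESULT ==
["at(office)", "have(k4)", "locked(d_office_store)", "open(d_office_dock)"]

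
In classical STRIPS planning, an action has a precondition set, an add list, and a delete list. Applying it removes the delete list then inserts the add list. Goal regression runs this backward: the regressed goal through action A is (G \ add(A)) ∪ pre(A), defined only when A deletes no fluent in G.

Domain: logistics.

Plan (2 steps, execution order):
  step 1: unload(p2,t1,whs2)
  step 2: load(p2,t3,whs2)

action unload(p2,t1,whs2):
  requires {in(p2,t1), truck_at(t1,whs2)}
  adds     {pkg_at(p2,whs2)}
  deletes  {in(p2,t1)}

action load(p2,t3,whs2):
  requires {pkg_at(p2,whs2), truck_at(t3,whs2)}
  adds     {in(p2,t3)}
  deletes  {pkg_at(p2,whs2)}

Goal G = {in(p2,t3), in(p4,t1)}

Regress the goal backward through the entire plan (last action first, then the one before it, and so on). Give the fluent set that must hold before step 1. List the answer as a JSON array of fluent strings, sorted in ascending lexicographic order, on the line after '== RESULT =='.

Regress step by step:
  through step 2 (load(p2,t3,whs2)): drop {in(p2,t3)}, keep {in(p4,t1)}, require {pkg_at(p2,whs2), truck_at(t3,whs2)}
    → {in(p4,t1), pkg_at(p2,whs2), truck_at(t3,whs2)}
  through step 1 (unload(p2,t1,whs2)): drop {pkg_at(p2,whs2)}, keep {in(p4,t1), truck_at(t3,whs2)}, require {in(p2,t1), truck_at(t1,whs2)}
    → {in(p2,t1), in(p4,t1), truck_at(t1,whs2), truck_at(t3,whs2)}

== RESULT ==
["in(p2,t1)", "in(p4,t1)", "truck_at(t1,whs2)", "truck_at(t3,whs2)"]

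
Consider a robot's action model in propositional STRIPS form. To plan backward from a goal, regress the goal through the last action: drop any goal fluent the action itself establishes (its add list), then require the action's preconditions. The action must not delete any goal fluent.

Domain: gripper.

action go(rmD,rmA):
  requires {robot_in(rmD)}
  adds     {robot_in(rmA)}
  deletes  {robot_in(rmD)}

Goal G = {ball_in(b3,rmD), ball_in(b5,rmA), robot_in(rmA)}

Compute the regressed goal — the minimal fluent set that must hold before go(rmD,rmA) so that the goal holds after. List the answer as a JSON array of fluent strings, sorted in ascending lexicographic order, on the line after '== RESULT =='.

Regress:
  G ∩ del = {}  (empty — regression defined)
  G \ add = {ball_in(b3,rmD), ball_in(b5,rmA), robot_in(rmA)} \ {robot_in(rmA)} = {ball_in(b3,rmD), ball_in(b5,rmA)}
  ∪ pre   = {ball_in(b3,rmD), ball_in(b5,rmA)} ∪ {robot_in(rmD)}
          = {ball_in(b3,rmD), ball_in(b5,rmA), robot_in(rmD)}

== RESULT ==
["ball_in(b3,rmD)", "ball_in(b5,rmA)", "robot_in(rmD)"]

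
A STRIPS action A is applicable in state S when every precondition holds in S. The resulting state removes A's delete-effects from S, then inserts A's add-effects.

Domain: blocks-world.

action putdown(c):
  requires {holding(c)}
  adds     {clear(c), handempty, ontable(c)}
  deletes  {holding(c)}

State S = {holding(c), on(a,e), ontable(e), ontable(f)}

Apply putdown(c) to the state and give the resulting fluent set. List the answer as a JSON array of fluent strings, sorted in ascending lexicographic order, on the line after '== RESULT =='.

Compute (S \ del) ∪ add:
  pre ⊆ S: {holding(c)} ⊆ S  — applicable
  S \ del = {on(a,e), ontable(e), ontable(f)}
  ∪ add   = {clear(c), handempty, on(a,e), ontable(c), ontable(e), ontable(f)}

== RESULT ==
["clear(c)", "handempty", "on(a,e)", "ontable(c)", "ontable(e)", "ontable(f)"]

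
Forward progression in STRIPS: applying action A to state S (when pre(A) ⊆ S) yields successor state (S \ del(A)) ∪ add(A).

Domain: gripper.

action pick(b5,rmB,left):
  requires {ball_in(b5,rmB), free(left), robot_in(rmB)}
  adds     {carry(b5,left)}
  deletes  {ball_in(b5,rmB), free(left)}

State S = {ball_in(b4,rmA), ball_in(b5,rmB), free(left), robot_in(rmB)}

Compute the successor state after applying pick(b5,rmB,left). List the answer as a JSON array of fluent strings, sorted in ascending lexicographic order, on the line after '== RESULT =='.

Compute (S \ del) ∪ add:
  pre ⊆ S: {ball_in(b5,rmB), free(left), robot_in(rmB)} ⊆ S  — applicable
  S \ del = {ball_in(b4,rmA), robot_in(rmB)}
  ∪ add   = {ball_in(b4,rmA), carry(b5,left), robot_in(rmB)}

== RESULT ==
["ball_in(b4,rmA)", "carry(b5,left)", "robot_in(rmB)"]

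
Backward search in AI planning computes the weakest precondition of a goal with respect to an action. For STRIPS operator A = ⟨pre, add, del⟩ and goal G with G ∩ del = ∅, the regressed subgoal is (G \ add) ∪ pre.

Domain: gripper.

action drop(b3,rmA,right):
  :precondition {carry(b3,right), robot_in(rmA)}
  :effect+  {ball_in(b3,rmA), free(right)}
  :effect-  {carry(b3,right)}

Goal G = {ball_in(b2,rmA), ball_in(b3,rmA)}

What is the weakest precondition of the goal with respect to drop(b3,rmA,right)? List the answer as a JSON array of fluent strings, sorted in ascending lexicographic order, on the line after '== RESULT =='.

Compute (G \ add) ∪ pre:
  G ∩ del = {}  (empty — regression defined)
  G \ add = {ball_in(b2,rmA), ball_in(b3,rmA)} \ {ball_in(b3,rmA), free(right)} = {ball_in(b2,rmA)}
  ∪ pre   = {ball_in(b2,rmA)} ∪ {carry(b3,right), robot_in(rmA)}
          = {ball_in(b2,rmA), carry(b3,right), robot_in(rmA)}

== RESULT ==
["ball_in(b2,rmA)", "carry(b3,right)", "robot_in(rmA)"]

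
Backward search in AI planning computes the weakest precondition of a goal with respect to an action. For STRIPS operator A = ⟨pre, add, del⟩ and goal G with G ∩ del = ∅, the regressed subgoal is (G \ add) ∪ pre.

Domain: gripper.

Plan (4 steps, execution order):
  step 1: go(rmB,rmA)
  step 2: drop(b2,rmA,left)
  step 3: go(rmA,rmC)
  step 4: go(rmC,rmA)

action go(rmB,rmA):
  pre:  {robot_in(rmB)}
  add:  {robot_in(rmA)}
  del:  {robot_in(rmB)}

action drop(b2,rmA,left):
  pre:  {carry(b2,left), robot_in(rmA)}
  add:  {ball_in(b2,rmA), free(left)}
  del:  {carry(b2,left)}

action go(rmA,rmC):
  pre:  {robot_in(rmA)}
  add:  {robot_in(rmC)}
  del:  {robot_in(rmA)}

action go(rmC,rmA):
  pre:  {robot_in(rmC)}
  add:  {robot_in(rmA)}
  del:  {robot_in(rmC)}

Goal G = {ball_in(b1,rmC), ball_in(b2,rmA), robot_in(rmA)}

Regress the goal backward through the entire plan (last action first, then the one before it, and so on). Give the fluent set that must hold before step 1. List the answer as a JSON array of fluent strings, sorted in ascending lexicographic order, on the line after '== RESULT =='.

Work backward from the goal:
  through step 4 (go(rmC,rmA)): drop {robot_in(rmA)}, keep {ball_in(b1,rmC), ball_in(b2,rmA)}, require {robot_in(rmC)}
    → {ball_in(b1,rmC), ball_in(b2,rmA), robot_in(rmC)}
  through step 3 (go(rmA,rmC)): drop {robot_in(rmC)}, keep {ball_in(b1,rmC), ball_in(b2,rmA)}, require {robot_in(rmA)}
    → {ball_in(b1,rmC), ball_in(b2,rmA), robot_in(rmA)}
  through step 2 (drop(b2,rmA,left)): drop {ball_in(b2,rmA)}, keep {ball_in(b1,rmC), robot_in(rmA)}, require {carry(b2,left), robot_in(rmA)}
    → {ball_in(b1,rmC), carry(b2,left), robot_in(rmA)}
  through step 1 (go(rmB,rmA)): drop {robot_in(rmA)}, keep {ball_in(b1,rmC), carry(b2,left)}, require {robot_in(rmB)}
    → {ball_in(b1,rmC), carry(b2,left), robot_in(rmB)}

== RESULT ==
["ball_in(b1,rmC)", "carry(b2,left)", "robot_in(rmB)"]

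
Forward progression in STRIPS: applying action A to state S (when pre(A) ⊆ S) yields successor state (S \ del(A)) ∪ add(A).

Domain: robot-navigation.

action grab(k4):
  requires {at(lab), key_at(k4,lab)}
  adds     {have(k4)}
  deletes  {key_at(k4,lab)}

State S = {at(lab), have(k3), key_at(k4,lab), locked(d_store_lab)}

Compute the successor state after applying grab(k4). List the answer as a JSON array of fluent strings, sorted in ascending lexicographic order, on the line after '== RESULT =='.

Compute (S \ del) ∪ add:
  pre ⊆ S: {at(lab), key_at(k4,lab)} ⊆ S  — applicable
  S \ del = {at(lab), have(k3), locked(d_store_lab)}
  ∪ add   = {at(lab), have(k3), have(k4), locked(d_store_lab)}

== RESULT ==
["at(lab)", "have(k3)", "have(k4)", "locked(d_store_lab)"]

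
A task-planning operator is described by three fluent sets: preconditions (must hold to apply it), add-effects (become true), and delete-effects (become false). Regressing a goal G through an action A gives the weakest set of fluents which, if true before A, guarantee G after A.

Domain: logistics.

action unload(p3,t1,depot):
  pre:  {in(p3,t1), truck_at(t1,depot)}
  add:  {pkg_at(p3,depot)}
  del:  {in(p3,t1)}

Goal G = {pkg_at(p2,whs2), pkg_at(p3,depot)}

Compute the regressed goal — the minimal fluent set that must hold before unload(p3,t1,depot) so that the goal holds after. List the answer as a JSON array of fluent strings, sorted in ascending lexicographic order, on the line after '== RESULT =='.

Regress:
  G ∩ del = {}  (empty — regression defined)
  G \ add = {pkg_at(p2,whs2), pkg_at(p3,depot)} \ {pkg_at(p3,depot)} = {pkg_at(p2,whs2)}
  ∪ pre   = {pkg_at(p2,whs2)} ∪ {in(p3,t1), truck_at(t1,depot)}
          = {in(p3,t1), pkg_at(p2,whs2), truck_at(t1,depot)}

== RESULT ==
["in(p3,t1)", "pkg_at(p2,whs2)", "truck_at(t1,depot)"]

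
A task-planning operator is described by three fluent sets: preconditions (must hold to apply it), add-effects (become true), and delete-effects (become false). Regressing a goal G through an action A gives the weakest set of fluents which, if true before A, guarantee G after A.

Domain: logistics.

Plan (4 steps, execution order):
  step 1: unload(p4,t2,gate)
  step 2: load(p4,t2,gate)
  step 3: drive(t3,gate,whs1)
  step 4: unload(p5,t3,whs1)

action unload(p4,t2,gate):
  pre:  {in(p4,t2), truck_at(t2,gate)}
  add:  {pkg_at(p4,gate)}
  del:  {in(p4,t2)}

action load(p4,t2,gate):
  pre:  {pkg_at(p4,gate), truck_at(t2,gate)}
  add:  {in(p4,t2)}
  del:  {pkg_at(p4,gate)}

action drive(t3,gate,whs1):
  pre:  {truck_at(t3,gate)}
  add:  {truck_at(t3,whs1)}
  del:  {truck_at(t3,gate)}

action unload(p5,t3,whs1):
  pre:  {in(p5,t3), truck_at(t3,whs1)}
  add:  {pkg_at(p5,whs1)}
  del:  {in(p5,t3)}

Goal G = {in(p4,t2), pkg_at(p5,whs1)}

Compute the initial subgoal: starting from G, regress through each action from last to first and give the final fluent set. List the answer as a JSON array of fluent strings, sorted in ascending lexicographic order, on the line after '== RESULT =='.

Regress step by step:
  through step 4 (unload(p5,t3,whs1)): drop {pkg_at(p5,whs1)}, keep {in(p4,t2)}, require {in(p5,t3), truck_at(t3,whs1)}
    → {in(p4,t2), in(p5,t3), truck_at(t3,whs1)}
  through step 3 (drive(t3,gate,whs1)): drop {truck_at(t3,whs1)}, keep {in(p4,t2), in(p5,t3)}, require {truck_at(t3,gate)}
    → {in(p4,t2), in(p5,t3), truck_at(t3,gate)}
  through step 2 (load(p4,t2,gate)): drop {in(p4,t2)}, keep {in(p5,t3), truck_at(t3,gate)}, require {pkg_at(p4,gate), truck_at(t2,gate)}
    → {in(p5,t3), pkg_at(p4,gate), truck_at(t2,gate), truck_at(t3,gate)}
  through step 1 (unload(p4,t2,gate)): drop {pkg_at(p4,gate)}, keep {in(p5,t3), truck_at(t2,gate), truck_at(t3,gate)}, require {in(p4,t2), truck_at(t2,gate)}
    → {in(p4,t2), in(p5,t3), truck_at(t2,gate), truck_at(t3,gate)}

== RESULT ==
["in(p4,t2)", "in(p5,t3)", "truck_at(t2,gate)", "truck_at(t3,gate)"]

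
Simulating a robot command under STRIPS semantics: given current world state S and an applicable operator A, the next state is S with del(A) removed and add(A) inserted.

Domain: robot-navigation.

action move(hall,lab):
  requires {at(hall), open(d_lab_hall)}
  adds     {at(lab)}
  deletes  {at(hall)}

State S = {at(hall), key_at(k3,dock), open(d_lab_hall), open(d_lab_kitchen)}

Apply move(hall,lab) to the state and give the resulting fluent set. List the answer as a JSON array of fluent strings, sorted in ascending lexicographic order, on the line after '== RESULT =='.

Compute (S \ del) ∪ add:
  pre ⊆ S: {at(hall), open(d_lab_hall)} ⊆ S  — applicable
  S \ del = {key_at(k3,dock), open(d_lab_hall), open(d_lab_kitchen)}
  ∪ add   = {at(lab), key_at(k3,dock), open(d_lab_hall), open(d_lab_kitchen)}

== RESULT ==
["at(lab)", "key_at(k3,dock)", "open(d_lab_hall)", "open(d_lab_kitchen)"]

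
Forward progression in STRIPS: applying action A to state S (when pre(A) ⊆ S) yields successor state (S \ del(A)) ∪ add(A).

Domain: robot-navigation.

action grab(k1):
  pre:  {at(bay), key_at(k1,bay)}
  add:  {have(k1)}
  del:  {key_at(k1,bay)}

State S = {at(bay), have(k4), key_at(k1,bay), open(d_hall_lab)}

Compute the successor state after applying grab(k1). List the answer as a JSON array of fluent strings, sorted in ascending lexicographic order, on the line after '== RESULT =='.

Compute (S \ del) ∪ add:
  pre ⊆ S: {at(bay), key_at(k1,bay)} ⊆ S  — applicable
  S \ del = {at(bay), have(k4), open(d_hall_lab)}
  ∪ add   = {at(bay), have(k1), have(k4), open(d_hall_lab)}

== RESULT ==
["at(bay)", "have(k1)", "have(k4)", "open(d_hall_lab)"]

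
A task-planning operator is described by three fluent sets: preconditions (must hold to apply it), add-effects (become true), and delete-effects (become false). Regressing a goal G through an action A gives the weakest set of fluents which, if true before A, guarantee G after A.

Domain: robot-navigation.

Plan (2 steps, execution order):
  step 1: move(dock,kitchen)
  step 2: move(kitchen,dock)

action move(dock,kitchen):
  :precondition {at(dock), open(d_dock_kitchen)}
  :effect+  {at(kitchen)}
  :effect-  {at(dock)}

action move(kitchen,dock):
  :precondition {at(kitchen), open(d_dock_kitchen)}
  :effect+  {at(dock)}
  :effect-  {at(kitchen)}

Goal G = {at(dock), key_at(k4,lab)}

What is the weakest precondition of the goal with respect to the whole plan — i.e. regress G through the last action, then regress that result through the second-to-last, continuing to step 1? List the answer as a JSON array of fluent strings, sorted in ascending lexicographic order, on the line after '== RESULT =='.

Regress step by step:
  through step 2 (move(kitchen,dock)): drop {at(dock)}, keep {key_at(k4,lab)}, require {at(kitchen), open(d_dock_kitchen)}
    → {at(kitchen), key_at(k4,lab), open(d_dock_kitchen)}
  through step 1 (move(dock,kitchen)): drop {at(kitchen)}, keep {key_at(k4,lab), open(d_dock_kitchen)}, require {at(dock), open(d_dock_kitchen)}
    → {at(dock), key_at(k4,lab), open(d_dock_kitchen)}

== RESULT ==
["at(dock)", "key_at(k4,lab)", "open(d_dock_kitchen)"]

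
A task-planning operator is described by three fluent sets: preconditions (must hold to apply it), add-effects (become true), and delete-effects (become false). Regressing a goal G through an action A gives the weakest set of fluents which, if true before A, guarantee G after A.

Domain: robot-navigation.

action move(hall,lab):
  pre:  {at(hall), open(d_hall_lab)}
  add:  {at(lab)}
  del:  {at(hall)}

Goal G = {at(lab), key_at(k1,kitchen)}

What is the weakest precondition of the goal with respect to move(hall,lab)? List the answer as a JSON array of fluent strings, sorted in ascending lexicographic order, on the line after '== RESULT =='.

Regress:
  G ∩ del = {}  (empty — regression defined)
  G \ add = {at(lab), key_at(k1,kitchen)} \ {at(lab)} = {key_at(k1,kitchen)}
  ∪ pre   = {key_at(k1,kitchen)} ∪ {at(hall), open(d_hall_lab)}
          = {at(hall), key_at(k1,kitchen), open(d_hall_lab)}

== RESULT ==
["at(hall)", "key_at(k1,kitchen)", "open(d_hall_lab)"]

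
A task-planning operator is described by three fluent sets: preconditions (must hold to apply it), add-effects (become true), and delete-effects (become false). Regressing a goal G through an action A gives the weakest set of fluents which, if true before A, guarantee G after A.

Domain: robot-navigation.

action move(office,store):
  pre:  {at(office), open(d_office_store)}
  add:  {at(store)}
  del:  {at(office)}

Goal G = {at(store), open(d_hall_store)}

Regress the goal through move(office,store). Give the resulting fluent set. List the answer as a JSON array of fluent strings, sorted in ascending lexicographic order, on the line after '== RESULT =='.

Compute (G \ add) ∪ pre:
  G ∩ del = {}  (empty — regression defined)
  G \ add = {at(store), open(d_hall_store)} \ {at(store)} = {open(d_hall_store)}
  ∪ pre   = {open(d_hall_store)} ∪ {at(office), open(d_office_store)}
          = {at(office), open(d_hall_store), open(d_office_store)}

== RESULT ==
["at(office)", "open(d_hall_store)", "open(d_office_store)"]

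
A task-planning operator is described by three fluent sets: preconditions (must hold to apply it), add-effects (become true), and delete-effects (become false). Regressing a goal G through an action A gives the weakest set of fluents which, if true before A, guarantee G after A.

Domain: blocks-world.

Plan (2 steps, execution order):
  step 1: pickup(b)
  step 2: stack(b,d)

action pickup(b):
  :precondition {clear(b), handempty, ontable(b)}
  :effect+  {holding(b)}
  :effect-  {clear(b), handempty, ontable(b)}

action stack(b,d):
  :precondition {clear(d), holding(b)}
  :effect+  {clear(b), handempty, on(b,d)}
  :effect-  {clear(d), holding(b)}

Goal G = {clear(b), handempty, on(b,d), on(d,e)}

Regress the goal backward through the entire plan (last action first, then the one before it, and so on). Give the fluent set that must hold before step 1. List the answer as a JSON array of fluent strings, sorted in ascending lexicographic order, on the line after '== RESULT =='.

Work backward from the goal:
  through step 2 (stack(b,d)): drop {clear(b), handempty, on(b,d)}, keep {on(d,e)}, require {clear(d), holding(b)}
    → {clear(d), holding(b), on(d,e)}
  through step 1 (pickup(b)): drop {holding(b)}, keep {clear(d), on(d,e)}, require {clear(b), handempty, ontable(b)}
    → {clear(b), clear(d), handempty, on(d,e), ontable(b)}

== RESULT ==
["clear(b)", "clear(d)", "handempty", "on(d,e)", "ontable(b)"]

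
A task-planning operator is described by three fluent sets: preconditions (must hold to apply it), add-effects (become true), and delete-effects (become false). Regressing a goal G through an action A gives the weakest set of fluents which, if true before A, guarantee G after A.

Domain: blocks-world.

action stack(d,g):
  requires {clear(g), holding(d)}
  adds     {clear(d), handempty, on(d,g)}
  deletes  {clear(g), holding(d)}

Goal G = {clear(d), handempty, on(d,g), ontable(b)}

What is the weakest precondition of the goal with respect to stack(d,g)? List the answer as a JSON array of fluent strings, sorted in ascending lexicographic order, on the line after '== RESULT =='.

Compute (G \ add) ∪ pre:
  G ∩ del = {}  (empty — regression defined)
  G \ add = {clear(d), handempty, on(d,g), ontable(b)} \ {clear(d), handempty, on(d,g)} = {ontable(b)}
  ∪ pre   = {ontable(b)} ∪ {clear(g), holding(d)}
          = {clear(g), holding(d), ontable(b)}

== RESULT ==
["clear(g)", "holding(d)", "ontable(b)"]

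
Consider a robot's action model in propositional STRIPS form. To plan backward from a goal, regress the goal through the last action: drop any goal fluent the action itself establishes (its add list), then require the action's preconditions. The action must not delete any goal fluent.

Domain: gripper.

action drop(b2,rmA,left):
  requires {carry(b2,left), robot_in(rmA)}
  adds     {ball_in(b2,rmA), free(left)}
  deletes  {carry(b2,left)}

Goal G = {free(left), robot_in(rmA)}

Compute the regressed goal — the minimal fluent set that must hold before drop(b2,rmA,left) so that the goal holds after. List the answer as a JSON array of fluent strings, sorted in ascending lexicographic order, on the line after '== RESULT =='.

Regress:
  G ∩ del = {}  (empty — regression defined)
  G \ add = {free(left), robot_in(rmA)} \ {ball_in(b2,rmA), free(left)} = {robot_in(rmA)}
  ∪ pre   = {robot_in(rmA)} ∪ {carry(b2,left), robot_in(rmA)}
          = {carry(b2,left), robot_in(rmA)}

== RESULT ==
["carry(b2,left)", "robot_in(rmA)"]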